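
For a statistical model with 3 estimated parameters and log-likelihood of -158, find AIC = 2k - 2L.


AIC = 2k - 2*loglik = 2(3) - 2(-158).
= 6 + 316 = 322.

322


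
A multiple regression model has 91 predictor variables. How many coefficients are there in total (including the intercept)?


Each predictor gets one coefficient, plus one intercept.
Total parameters = 91 + 1 = 92.

92


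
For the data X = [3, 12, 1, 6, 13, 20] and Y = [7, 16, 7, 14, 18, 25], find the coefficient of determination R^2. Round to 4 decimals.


After computing the OLS fit (b0=5.8489, b1=0.9438):
SSres = 10.5271, SStot = 237.5000.
R^2 = 1 - 10.5271/237.5000 = 0.9557.

0.9557


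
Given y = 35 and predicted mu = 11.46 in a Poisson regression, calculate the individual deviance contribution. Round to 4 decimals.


First: ln(35/11.46) = 1.116485.
Then: 35 * 1.116485 = 39.076975.
y - mu = 35 - 11.46 = 23.54.
D = 2(39.076975 - 23.54) = 31.073950, which rounds to 31.0740.

31.0740


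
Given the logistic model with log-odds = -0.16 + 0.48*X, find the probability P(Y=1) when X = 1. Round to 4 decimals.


Compute z = -0.16 + (0.48)(1) = 0.3200.
exp(-z) = 0.7261.
P = 1/(1 + 0.7261) = 0.5793.

0.5793


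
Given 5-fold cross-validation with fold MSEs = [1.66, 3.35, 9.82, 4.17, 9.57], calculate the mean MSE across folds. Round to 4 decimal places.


Add all fold MSEs: 28.5700.
Divide by k = 5: 28.5700/5 = 5.7140.

5.7140


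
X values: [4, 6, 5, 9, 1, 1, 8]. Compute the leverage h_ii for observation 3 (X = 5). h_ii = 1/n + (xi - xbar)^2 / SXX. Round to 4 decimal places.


Compute xbar = 4.8571 with n = 7 observations.
SXX = 58.8571.
Leverage = 1/7 + (5 - 4.8571)^2/58.8571 = 0.1432.

0.1432


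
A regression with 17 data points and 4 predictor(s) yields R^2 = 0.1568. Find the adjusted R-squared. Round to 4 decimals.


Plug in: Adj R^2 = 1 - (1 - 0.1568) * 16/12.
= 1 - 0.8432 * 16/12
= 1 - 13.4912 / 12
= 1 - 1.1243 = -0.1243.

-0.1243


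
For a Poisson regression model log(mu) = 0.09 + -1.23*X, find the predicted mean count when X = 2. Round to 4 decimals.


eta = 0.09 + -1.23 * 2 = -2.3700.
mu = exp(-2.3700) = 0.0935.

0.0935


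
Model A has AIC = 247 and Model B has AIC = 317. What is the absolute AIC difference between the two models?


Absolute difference = |247 - 317| = 70.
The model with lower AIC (A) is preferred.

70


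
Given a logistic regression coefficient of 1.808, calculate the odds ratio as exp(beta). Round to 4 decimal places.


Odds ratio = exp(beta) = exp(1.808).
= 6.0982.

6.0982


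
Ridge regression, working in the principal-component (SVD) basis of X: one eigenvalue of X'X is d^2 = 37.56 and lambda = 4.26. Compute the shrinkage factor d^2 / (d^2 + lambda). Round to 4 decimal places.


Compute the denominator: 37.56 + 4.26 = 41.8200.
Shrinkage factor = 37.56 / 41.8200 = 0.8981.

0.8981


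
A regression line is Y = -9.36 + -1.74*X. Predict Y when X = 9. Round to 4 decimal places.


Substitute X = 9 into the equation:
Y = -9.36 + -1.74 * 9 = -9.36 + -15.6600 = -25.0200.

-25.0200


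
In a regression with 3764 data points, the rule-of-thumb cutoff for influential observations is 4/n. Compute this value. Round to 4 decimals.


Cook's distance cutoff = 4/n = 4/3764.
= 0.0011.

0.0011


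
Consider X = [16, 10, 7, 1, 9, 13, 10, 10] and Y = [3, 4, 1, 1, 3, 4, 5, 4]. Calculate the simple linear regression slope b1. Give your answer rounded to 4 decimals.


Calculate xbar = 9.5000, ybar = 3.1250.
S_xx = 134.0000, S_xy = 27.5000.
Using b1 = S_xy / S_xx = 27.5000 / 134.0000, we get b1 = 0.2052.

0.2052


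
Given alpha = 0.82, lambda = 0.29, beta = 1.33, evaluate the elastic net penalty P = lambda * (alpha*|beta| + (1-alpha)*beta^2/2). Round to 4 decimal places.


L1 component = 0.82 * |1.33| = 1.0906.
L2 component = 0.18 * 1.33^2 / 2 = 0.1592.
Penalty = 0.29 * (1.0906 + 0.1592) = 0.29 * 1.2498 = 0.3624.

0.3624


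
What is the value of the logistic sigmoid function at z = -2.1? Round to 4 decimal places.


exp(2.1000) = 8.1662.
1 + exp(-z) = 9.1662.
sigmoid = 1/9.1662 = 0.1091.

0.1091


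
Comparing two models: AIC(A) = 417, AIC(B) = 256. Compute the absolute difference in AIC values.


Absolute difference = |417 - 256| = 161.
The model with lower AIC (B) is preferred.

161


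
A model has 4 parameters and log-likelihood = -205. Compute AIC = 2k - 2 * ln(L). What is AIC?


AIC = 2k - 2*loglik = 2(4) - 2(-205).
= 8 + 410 = 418.

418


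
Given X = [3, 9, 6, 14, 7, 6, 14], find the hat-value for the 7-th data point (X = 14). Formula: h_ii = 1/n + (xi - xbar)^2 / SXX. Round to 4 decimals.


n = 7, xbar = 8.4286.
SXX = sum((xi - xbar)^2) = 105.7143.
h = 1/7 + (14 - 8.4286)^2 / 105.7143 = 0.4365.

0.4365


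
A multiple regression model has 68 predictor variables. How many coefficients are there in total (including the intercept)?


Each predictor gets one coefficient, plus one intercept.
Total parameters = 68 + 1 = 69.

69


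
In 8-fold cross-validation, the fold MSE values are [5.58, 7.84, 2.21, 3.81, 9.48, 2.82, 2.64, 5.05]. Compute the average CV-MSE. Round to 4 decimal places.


Total MSE across folds = 39.4300.
CV-MSE = 39.4300/8 = 4.9288.

4.9288


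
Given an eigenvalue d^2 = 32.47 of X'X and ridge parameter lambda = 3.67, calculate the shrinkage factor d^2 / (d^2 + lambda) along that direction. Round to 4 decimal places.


d^2 + lambda = 32.47 + 3.67 = 36.1400.
Shrinkage factor = 32.47/36.1400 = 0.8985.

0.8985


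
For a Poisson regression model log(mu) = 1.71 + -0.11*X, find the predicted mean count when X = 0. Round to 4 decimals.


eta = 1.71 + -0.11 * 0 = 1.7100.
mu = exp(1.7100) = 5.5290.

5.5290


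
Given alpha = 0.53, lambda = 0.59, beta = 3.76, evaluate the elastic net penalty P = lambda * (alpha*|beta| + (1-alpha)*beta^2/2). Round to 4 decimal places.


Compute:
L1 = 0.53 * 3.76 = 1.9928.
L2 = 0.47 * 3.76^2 / 2 = 3.3223.
Penalty = 0.59 * (1.9928 + 3.3223) = 3.1359.

3.1359


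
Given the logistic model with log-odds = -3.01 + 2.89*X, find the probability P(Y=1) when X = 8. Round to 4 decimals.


Linear predictor: z = -3.01 + 2.89 * 8 = 20.1100.
P = 1/(1 + exp(-20.1100)) = 1/(1 + 0.0000) = 1.0000.

1.0000


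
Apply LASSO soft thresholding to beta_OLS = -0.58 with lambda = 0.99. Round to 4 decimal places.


|beta_OLS| = 0.58.
lambda = 0.99.
Since |beta| <= lambda, the coefficient is set to 0.
Result = 0.0000.

0.0000


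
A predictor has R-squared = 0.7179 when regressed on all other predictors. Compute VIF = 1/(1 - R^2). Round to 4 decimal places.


Using VIF = 1/(1 - R^2_j):
1 - 0.7179 = 0.2821.
VIF = 3.5448.

3.5448


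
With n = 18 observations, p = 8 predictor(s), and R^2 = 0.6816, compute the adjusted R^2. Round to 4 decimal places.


Adjusted R^2 = 1 - (1 - R^2) * (n-1)/(n-p-1).
(1 - R^2) = 0.3184.
(n-1)/(n-p-1) = 17/9.
(1 - R^2) * (n-1) = 0.3184 * 17 = 5.4128.
Divide by (n-p-1): 5.4128 / 9 = 0.6014.
Adj R^2 = 1 - 0.6014 = 0.3986.

0.3986


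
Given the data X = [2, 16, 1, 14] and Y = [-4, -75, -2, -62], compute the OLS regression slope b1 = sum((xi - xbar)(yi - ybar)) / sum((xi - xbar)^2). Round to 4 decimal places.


Calculate xbar = 8.2500, ybar = -35.7500.
S_xx = 184.7500, S_xy = -898.2500.
Using b1 = S_xy / S_xx = -898.2500 / 184.7500, we get b1 = -4.8620.

-4.8620


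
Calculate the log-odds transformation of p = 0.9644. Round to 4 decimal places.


1 - p = 0.0356.
p/(1-p) = 27.0899.
logit = ln(27.0899) = 3.2992.

3.2992


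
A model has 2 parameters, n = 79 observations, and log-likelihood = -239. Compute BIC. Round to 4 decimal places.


k * ln(n) = 2 * ln(79) = 2 * 4.369448 = 8.738896.
-2 * loglik = -2 * (-239) = 478.
BIC = 8.738896 + 478 = 486.738896, which rounds to 486.7389.

486.7389


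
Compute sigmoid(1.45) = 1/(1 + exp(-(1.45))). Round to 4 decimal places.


Compute exp(-1.4500) = 0.2346.
Sigmoid = 1 / (1 + 0.2346) = 1 / 1.2346 = 0.8100.

0.8100


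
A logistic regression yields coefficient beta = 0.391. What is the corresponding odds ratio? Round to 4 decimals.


Odds ratio = exp(beta) = exp(0.391).
= 1.4785.

1.4785


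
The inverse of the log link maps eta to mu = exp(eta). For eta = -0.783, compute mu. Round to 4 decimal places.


The inverse log link gives:
mu = exp(-0.783) = 0.4570.

0.4570


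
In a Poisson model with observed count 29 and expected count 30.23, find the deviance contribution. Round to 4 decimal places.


First: ln(29/30.23) = -0.041539.
Then: 29 * -0.041539 = -1.204631.
y - mu = 29 - 30.23 = -1.23.
D = 2(-1.204631 - -1.23) = 0.050738, which rounds to 0.0507.

0.0507


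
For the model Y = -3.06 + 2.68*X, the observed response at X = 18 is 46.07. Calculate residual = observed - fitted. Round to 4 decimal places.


Predicted = -3.06 + 2.68 * 18 = 45.1800.
Residual = 46.07 - 45.1800 = 0.8900.

0.8900


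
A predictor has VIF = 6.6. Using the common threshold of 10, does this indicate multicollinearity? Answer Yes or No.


The threshold is 10.
VIF = 6.6 is < 10.
Multicollinearity indication: No.

No


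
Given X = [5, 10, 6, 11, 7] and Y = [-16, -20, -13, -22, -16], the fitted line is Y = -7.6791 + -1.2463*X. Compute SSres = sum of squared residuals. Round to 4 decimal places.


For each point, residual = actual - predicted.
Residuals: [-2.0894, 0.1421, 2.1569, -0.6116, 0.4032].
Sum of squared residuals = 9.5746.

9.5746


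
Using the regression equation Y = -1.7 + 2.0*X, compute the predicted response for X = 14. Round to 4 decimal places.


Substitute X = 14 into the equation:
Y = -1.7 + 2.0 * 14 = -1.7 + 28.0000 = 26.3000.

26.3000


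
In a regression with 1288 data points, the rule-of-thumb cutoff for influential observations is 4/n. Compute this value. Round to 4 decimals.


The threshold is 4/n.
4/1288 = 0.0031.

0.0031


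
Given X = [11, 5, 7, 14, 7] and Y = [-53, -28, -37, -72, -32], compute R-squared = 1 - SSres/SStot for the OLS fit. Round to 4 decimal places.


After computing the OLS fit (b0=-1.0000, b1=-4.9318):
SSres = 28.9545, SStot = 1313.2000.
R^2 = 1 - 28.9545/1313.2000 = 0.9780.

0.9780


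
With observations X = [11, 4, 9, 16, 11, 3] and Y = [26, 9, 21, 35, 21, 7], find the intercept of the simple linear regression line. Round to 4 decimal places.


First find the slope: b1 = 2.1356.
Means: xbar = 9.0000, ybar = 19.8333.
b0 = ybar - b1 * xbar = 19.8333 - 2.1356 * 9.0000 = 0.6130.

0.6130


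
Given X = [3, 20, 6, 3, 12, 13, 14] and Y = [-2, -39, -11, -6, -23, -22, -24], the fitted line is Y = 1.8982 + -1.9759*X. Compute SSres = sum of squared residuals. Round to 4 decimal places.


Compute predicted values, then residuals = yi - yhat_i.
Residuals: [2.0295, -1.3802, -1.0428, -1.9705, -1.1874, 1.7885, 1.7644].
SSres = sum(residual^2) = 18.7159.

18.7159


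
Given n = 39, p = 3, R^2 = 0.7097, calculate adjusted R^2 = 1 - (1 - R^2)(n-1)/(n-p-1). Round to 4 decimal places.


Plug in: Adj R^2 = 1 - (1 - 0.7097) * 38/35.
= 1 - 0.2903 * 38/35
= 1 - 11.0314 / 35
= 1 - 0.3152 = 0.6848.

0.6848


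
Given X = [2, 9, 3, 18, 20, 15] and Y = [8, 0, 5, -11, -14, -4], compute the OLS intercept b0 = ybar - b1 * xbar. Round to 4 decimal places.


First find the slope: b1 = -1.1136.
Means: xbar = 11.1667, ybar = -2.6667.
b0 = ybar - b1 * xbar = -2.6667 - -1.1136 * 11.1667 = 9.7688.

9.7688


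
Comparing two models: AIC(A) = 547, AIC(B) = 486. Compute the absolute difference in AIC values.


Absolute difference = |547 - 486| = 61.
The model with lower AIC (B) is preferred.

61


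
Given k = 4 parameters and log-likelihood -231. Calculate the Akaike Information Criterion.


AIC = 2*4 - 2*(-231).
= 8 + 462 = 470.

470


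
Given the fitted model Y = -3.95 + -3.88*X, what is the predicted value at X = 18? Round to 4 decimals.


Plug X = 18 into Y = -3.95 + -3.88*X:
Y = -3.95 + -69.8400 = -73.7900.

-73.7900


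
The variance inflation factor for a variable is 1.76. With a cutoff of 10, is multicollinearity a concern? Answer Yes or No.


The threshold is 10.
VIF = 1.76 is < 10.
Multicollinearity indication: No.

No


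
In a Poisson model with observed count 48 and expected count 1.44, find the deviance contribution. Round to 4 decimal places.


First: ln(48/1.44) = 3.506558.
Then: 48 * 3.506558 = 168.314784.
y - mu = 48 - 1.44 = 46.56.
D = 2(168.314784 - 46.56) = 243.509568, which rounds to 243.5096.

243.5096


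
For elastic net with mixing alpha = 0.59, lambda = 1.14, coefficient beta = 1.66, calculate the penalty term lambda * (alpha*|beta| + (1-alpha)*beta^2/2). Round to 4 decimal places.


L1 component = 0.59 * |1.66| = 0.9794.
L2 component = 0.41 * 1.66^2 / 2 = 0.5649.
Penalty = 1.14 * (0.9794 + 0.5649) = 1.14 * 1.5443 = 1.7605.

1.7605


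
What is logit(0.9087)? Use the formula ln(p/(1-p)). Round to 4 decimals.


The odds are p/(1-p) = 0.9087 / 0.0913 = 9.9529.
logit(p) = ln(9.9529) = 2.2979.

2.2979


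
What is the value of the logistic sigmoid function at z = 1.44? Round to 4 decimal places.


Compute exp(-1.4400) = 0.2369.
Sigmoid = 1 / (1 + 0.2369) = 1 / 1.2369 = 0.8085.

0.8085


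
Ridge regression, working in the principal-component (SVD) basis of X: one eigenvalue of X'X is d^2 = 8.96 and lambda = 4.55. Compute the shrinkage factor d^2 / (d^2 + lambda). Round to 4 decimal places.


Denominator = d^2 + lambda = 8.96 + 4.55 = 13.5100.
Shrinkage = 8.96 / 13.5100 = 0.6632.

0.6632


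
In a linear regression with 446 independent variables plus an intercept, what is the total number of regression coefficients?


Each predictor gets one coefficient, plus one intercept.
Total parameters = 446 + 1 = 447.

447


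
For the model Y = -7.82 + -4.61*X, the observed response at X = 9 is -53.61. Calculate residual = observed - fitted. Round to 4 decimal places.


Fitted value at X = 9 is yhat = -7.82 + -4.61*9 = -49.3100.
Residual = -53.61 - -49.3100 = -4.3000.

-4.3000


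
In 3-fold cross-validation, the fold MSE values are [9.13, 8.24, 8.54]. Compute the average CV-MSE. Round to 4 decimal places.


Add all fold MSEs: 25.9100.
Divide by k = 3: 25.9100/3 = 8.6367.

8.6367


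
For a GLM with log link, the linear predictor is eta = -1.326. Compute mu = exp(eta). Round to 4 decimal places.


mu = exp(eta) = exp(-1.326).
= 0.2655.

0.2655


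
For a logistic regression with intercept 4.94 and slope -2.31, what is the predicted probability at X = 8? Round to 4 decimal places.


z = 4.94 + -2.31 * 8 = -13.5400.
Sigmoid: P = 1 / (1 + exp(13.5400)) = 0.0000.

0.0000


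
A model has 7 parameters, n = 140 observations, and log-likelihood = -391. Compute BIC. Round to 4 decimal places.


k * ln(n) = 7 * ln(140) = 7 * 4.941642 = 34.591494.
-2 * loglik = -2 * (-391) = 782.
BIC = 34.591494 + 782 = 816.591494, which rounds to 816.5915.

816.5915


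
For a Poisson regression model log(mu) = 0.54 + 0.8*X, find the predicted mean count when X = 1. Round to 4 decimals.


Linear predictor: eta = 0.54 + (0.8)(1) = 1.3400.
Expected count: mu = exp(1.3400) = 3.8190.

3.8190


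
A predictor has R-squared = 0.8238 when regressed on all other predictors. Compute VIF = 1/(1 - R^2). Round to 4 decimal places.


VIF = 1 / (1 - 0.8238).
= 1 / 0.1762 = 5.6754.

5.6754


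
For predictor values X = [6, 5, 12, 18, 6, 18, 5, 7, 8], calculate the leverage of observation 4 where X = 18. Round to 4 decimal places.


Mean of X: xbar = 9.4444.
SXX = 224.2222.
For X = 18: h = 1/9 + (18 - 9.4444)^2/224.2222 = 0.4376.

0.4376


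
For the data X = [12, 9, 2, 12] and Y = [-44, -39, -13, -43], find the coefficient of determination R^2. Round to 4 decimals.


The fitted line is Y = -7.9101 + -3.0674*X.
SSres = 16.6966, SStot = 644.7500.
R^2 = 1 - SSres/SStot = 0.9741.

0.9741


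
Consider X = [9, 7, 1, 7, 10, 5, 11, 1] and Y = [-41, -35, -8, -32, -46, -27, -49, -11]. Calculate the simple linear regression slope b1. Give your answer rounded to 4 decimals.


First compute the means: xbar = 6.3750, ybar = -31.1250.
Then S_xx = sum((xi - xbar)^2) = 101.8750.
S_xy = sum((xi - xbar)(yi - ybar)) = -403.6250.
b1 = S_xy / S_xx = -403.6250 / 101.8750 = -3.9620.

-3.9620


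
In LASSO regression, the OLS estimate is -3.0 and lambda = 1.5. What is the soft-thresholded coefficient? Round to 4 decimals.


Check: |-3.0| = 3.0 vs lambda = 1.5.
Since |beta| > lambda, coefficient = sign(beta)*(|beta| - lambda) = -1.5000.
Soft-thresholded coefficient = -1.5000.

-1.5000


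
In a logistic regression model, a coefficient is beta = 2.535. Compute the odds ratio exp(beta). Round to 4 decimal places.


Odds ratio = exp(beta) = exp(2.535).
= 12.6164.

12.6164


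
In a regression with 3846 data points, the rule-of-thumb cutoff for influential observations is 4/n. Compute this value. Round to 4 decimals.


Cook's distance cutoff = 4/n = 4/3846.
= 0.0010.

0.0010


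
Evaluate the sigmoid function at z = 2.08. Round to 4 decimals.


exp(-2.0800) = 0.1249.
1 + exp(-z) = 1.1249.
sigmoid = 1/1.1249 = 0.8889.

0.8889


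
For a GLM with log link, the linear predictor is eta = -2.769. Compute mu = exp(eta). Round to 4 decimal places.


mu = exp(eta) = exp(-2.769).
= 0.0627.

0.0627


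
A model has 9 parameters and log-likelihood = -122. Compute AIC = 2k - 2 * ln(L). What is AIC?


AIC = 2k - 2*loglik = 2(9) - 2(-122).
= 18 + 244 = 262.

262


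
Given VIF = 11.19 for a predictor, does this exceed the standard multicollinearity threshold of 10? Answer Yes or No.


Check: VIF = 11.19 vs threshold = 10.
Since 11.19 >= 10, the answer is Yes.

Yes


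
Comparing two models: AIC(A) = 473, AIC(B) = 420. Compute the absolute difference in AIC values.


|AIC_A - AIC_B| = |473 - 420| = 53.
Model B is preferred (lower AIC).

53


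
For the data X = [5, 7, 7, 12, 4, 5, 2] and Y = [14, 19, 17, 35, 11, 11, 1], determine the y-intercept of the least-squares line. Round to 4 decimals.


First find the slope: b1 = 3.2500.
Means: xbar = 6.0000, ybar = 15.4286.
b0 = ybar - b1 * xbar = 15.4286 - 3.2500 * 6.0000 = -4.0714.

-4.0714


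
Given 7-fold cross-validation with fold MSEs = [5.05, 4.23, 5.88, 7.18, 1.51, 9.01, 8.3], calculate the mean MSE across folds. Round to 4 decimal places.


Total MSE across folds = 41.1600.
CV-MSE = 41.1600/7 = 5.8800.

5.8800


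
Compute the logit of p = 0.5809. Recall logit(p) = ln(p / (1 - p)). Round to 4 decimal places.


1 - p = 0.4191.
p/(1-p) = 1.3861.
logit = ln(1.3861) = 0.3265.

0.3265


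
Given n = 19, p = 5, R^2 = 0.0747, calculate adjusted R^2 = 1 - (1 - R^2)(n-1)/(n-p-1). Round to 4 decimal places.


Using the formula:
(1 - 0.0747) = 0.9253.
Multiply by 18/13: 0.9253 * 18 = 16.6554, then 16.6554 / 13 = 1.2812.
Adj R^2 = 1 - 1.2812 = -0.2812.

-0.2812


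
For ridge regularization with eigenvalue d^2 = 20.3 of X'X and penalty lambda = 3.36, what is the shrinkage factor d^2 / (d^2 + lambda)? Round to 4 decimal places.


Denominator = d^2 + lambda = 20.3 + 3.36 = 23.6600.
Shrinkage = 20.3 / 23.6600 = 0.8580.

0.8580


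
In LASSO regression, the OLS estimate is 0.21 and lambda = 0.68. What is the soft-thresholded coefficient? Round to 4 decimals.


Absolute value: |0.21| = 0.21.
Compare to lambda = 0.68.
Since |beta| <= lambda, the coefficient is set to 0.

0.0000


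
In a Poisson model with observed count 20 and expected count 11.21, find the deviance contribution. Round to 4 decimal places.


Compute y*ln(y/mu) = 20*ln(20/11.21) = 20*0.578926 = 11.578520.
y - mu = 8.79.
D = 2*(11.578520 - (8.79)) = 5.577040, which rounds to 5.5770.

5.5770


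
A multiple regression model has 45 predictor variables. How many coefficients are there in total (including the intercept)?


Total coefficients = number of predictors + 1 (for the intercept).
= 45 + 1 = 46.

46


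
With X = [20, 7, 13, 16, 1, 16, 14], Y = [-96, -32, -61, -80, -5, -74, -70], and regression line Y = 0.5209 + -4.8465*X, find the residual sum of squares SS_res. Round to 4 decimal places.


Predicted values from Y = 0.5209 + -4.8465*X.
Residuals: [0.4091, 1.4046, 1.4836, -2.9769, -0.6744, 3.0231, -2.6699].
SSres = 29.9256.

29.9256


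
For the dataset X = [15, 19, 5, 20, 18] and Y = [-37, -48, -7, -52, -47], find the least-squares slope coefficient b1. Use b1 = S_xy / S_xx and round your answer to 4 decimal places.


Calculate xbar = 15.4000, ybar = -38.2000.
S_xx = 149.2000, S_xy = -446.6000.
Using b1 = S_xy / S_xx = -446.6000 / 149.2000, we get b1 = -2.9933.

-2.9933


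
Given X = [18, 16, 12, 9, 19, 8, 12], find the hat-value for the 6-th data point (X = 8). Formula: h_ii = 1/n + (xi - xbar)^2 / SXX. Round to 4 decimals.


Compute xbar = 13.4286 with n = 7 observations.
SXX = 111.7143.
Leverage = 1/7 + (8 - 13.4286)^2/111.7143 = 0.4066.

0.4066


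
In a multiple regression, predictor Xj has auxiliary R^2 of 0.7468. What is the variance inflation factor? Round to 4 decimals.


Using VIF = 1/(1 - R^2_j):
1 - 0.7468 = 0.2532.
VIF = 3.9494.

3.9494


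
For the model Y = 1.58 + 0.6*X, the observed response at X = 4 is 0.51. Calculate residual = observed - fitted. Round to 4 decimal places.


Compute yhat = 1.58 + (0.6)(4) = 3.9800.
Residual = actual - predicted = 0.51 - 3.9800 = -3.4700.

-3.4700


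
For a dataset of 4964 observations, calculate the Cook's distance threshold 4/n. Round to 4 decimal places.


Cook's distance cutoff = 4/n = 4/4964.
= 0.0008.

0.0008


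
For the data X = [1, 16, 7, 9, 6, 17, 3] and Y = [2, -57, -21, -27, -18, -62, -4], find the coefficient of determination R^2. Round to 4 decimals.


After computing the OLS fit (b0=7.1130, b1=-4.0134):
SSres = 7.9598, SStot = 3611.4286.
R^2 = 1 - 7.9598/3611.4286 = 0.9978.

0.9978


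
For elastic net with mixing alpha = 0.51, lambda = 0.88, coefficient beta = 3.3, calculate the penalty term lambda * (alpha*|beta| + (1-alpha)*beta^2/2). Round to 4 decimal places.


L1 component = 0.51 * |3.3| = 1.6830.
L2 component = 0.49 * 3.3^2 / 2 = 2.6681.
Penalty = 0.88 * (1.6830 + 2.6681) = 0.88 * 4.3511 = 3.8289.

3.8289


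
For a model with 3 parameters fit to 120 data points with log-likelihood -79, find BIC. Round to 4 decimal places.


Compute k*ln(n) = 3*ln(120) = 3*4.787492 = 14.362476.
Then -2*loglik = 158.
BIC = 14.362476 + 158 = 172.362476, which rounds to 172.3625.

172.3625


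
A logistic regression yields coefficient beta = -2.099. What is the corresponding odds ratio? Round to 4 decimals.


The odds ratio is computed as:
OR = e^(-2.099) = 0.1226.

0.1226


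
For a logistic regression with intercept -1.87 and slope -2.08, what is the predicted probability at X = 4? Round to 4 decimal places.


z = -1.87 + -2.08 * 4 = -10.1900.
Sigmoid: P = 1 / (1 + exp(10.1900)) = 0.0000.

0.0000


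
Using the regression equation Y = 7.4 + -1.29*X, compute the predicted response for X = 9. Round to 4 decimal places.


Plug X = 9 into Y = 7.4 + -1.29*X:
Y = 7.4 + -11.6100 = -4.2100.

-4.2100


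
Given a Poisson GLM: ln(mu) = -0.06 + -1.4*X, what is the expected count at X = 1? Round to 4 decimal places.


Compute eta = -0.06 + -1.4 * 1 = -1.4600.
Apply inverse link: mu = e^-1.4600 = 0.2322.

0.2322


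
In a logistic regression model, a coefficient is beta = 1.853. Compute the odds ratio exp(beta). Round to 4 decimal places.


Odds ratio = exp(beta) = exp(1.853).
= 6.3789.

6.3789


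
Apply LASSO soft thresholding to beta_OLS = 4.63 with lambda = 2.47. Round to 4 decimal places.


|beta_OLS| = 4.63.
lambda = 2.47.
Since |beta| > lambda, coefficient = sign(beta)*(|beta| - lambda) = 2.1600.
Result = 2.1600.

2.1600


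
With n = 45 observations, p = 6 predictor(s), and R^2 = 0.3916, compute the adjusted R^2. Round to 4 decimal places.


Plug in: Adj R^2 = 1 - (1 - 0.3916) * 44/38.
= 1 - 0.6084 * 44/38
= 1 - 26.7696 / 38
= 1 - 0.7045 = 0.2955.

0.2955


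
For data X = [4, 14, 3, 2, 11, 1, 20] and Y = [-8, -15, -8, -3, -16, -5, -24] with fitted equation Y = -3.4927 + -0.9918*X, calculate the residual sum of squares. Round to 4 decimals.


Predicted values from Y = -3.4927 + -0.9918*X.
Residuals: [-0.5401, 2.3779, -1.5319, 2.4763, -1.5975, -0.5155, -0.6713].
SSres = 17.6933.

17.6933


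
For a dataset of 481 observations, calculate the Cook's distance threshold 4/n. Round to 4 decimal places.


The threshold is 4/n.
4/481 = 0.0083.

0.0083


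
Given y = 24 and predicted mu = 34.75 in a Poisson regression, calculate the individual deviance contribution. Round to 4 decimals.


y/mu = 24/34.75 = 0.690647 (approx.), and ln(24/34.75) = -0.370126.
y * ln(y/mu) = 24 * -0.370126 = -8.883024.
y - mu = -10.75.
D = 2 * (-8.883024 - -10.75) = 3.733952, which rounds to 3.7340.

3.7340


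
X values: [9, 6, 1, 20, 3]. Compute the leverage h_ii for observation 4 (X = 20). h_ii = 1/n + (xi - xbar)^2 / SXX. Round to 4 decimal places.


n = 5, xbar = 7.8000.
SXX = sum((xi - xbar)^2) = 222.8000.
h = 1/5 + (20 - 7.8000)^2 / 222.8000 = 0.8680.

0.8680


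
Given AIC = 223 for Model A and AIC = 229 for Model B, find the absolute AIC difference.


Absolute difference = |223 - 229| = 6.
The model with lower AIC (A) is preferred.

6


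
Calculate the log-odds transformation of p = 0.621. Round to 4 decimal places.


1 - p = 0.379.
p/(1-p) = 1.6385.
logit = ln(1.6385) = 0.4938.

0.4938


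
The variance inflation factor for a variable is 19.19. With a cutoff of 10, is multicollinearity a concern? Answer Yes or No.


Compare VIF = 19.19 to the threshold of 10.
19.19 >= 10, so the answer is Yes.

Yes


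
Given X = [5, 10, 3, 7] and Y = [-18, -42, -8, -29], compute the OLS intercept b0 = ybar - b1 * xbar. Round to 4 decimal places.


Compute b1 = -4.8879 from the OLS formula.
With xbar = 6.2500 and ybar = -24.2500, the intercept is:
b0 = -24.2500 - -4.8879 * 6.2500 = 6.2991.

6.2991


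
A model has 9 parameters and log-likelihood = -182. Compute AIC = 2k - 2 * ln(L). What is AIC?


AIC = 2k - 2*loglik = 2(9) - 2(-182).
= 18 + 364 = 382.

382


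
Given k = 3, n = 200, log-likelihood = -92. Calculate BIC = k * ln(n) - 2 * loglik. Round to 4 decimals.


Compute k*ln(n) = 3*ln(200) = 3*5.298317 = 15.894951.
Then -2*loglik = 184.
BIC = 15.894951 + 184 = 199.894951, which rounds to 199.8950.

199.8950


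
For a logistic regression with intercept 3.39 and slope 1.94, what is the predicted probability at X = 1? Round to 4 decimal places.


z = 3.39 + 1.94 * 1 = 5.3300.
Sigmoid: P = 1 / (1 + exp(-5.3300)) = 0.9952.

0.9952


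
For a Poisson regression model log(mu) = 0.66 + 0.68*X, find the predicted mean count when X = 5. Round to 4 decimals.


Compute eta = 0.66 + 0.68 * 5 = 4.0600.
Apply inverse link: mu = e^4.0600 = 57.9743.

57.9743


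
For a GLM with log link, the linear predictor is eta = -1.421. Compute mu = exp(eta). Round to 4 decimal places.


mu = exp(eta) = exp(-1.421).
= 0.2415.

0.2415


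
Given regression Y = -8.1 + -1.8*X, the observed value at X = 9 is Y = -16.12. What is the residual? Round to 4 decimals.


Fitted value at X = 9 is yhat = -8.1 + -1.8*9 = -24.3000.
Residual = -16.12 - -24.3000 = 8.1800.

8.1800


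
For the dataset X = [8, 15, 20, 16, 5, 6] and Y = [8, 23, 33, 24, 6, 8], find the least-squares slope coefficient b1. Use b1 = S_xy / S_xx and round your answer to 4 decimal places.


The sample means are xbar = 11.6667 and ybar = 17.0000.
Compute S_xx = 189.3333 and S_xy = 341.0000.
Slope b1 = S_xy / S_xx = 341.0000 / 189.3333 = 1.8011.

1.8011


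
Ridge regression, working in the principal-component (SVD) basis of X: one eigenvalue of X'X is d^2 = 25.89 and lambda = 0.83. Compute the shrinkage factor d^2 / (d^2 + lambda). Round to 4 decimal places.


d^2 + lambda = 25.89 + 0.83 = 26.7200.
Shrinkage factor = 25.89/26.7200 = 0.9689.

0.9689


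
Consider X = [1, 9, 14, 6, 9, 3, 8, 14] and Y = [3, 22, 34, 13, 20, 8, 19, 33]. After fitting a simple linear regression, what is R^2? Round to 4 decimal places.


Fit the OLS line: b0 = 0.2105, b1 = 2.3487.
SSres = 5.5197.
SStot = 844.0000.
R^2 = 1 - 5.5197/844.0000 = 0.9935.

0.9935


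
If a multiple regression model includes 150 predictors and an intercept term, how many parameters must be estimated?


Including the intercept, the model has 150 predictor coefficients + 1 intercept.
Total = 151.

151


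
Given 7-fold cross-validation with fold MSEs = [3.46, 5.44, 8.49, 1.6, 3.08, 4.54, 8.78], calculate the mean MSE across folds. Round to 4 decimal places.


Add all fold MSEs: 35.3900.
Divide by k = 7: 35.3900/7 = 5.0557.

5.0557


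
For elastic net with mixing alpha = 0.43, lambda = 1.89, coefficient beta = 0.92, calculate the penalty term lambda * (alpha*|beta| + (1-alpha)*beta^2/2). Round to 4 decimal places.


alpha * |beta| = 0.43 * 0.92 = 0.3956.
(1-alpha) * beta^2/2 = 0.57 * 0.8464/2 = 0.2412.
Total = 1.89 * (0.3956 + 0.2412) = 1.2036.

1.2036


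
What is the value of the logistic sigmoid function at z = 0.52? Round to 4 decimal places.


Compute exp(-0.5200) = 0.5945.
Sigmoid = 1 / (1 + 0.5945) = 1 / 1.5945 = 0.6271.

0.6271


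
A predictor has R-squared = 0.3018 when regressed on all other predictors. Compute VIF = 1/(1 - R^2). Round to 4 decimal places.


Denominator: 1 - 0.3018 = 0.6982.
VIF = 1 / 0.6982 = 1.4323.

1.4323


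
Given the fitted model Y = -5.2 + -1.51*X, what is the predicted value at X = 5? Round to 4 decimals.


Predicted value:
Y = -5.2 + (-1.51)(5) = -5.2 + -7.5500 = -12.7500.

-12.7500


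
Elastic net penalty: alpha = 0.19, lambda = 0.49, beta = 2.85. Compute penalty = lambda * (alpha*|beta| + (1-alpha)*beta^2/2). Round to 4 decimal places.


L1 component = 0.19 * |2.85| = 0.5415.
L2 component = 0.81 * 2.85^2 / 2 = 3.2896.
Penalty = 0.49 * (0.5415 + 3.2896) = 0.49 * 3.8311 = 1.8772.

1.8772


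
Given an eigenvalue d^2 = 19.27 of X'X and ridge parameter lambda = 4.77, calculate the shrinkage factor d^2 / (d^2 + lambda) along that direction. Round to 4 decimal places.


d^2 + lambda = 19.27 + 4.77 = 24.0400.
Shrinkage factor = 19.27/24.0400 = 0.8016.

0.8016


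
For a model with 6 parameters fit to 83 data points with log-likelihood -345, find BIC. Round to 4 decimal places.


ln(83) = 4.418841.
k * ln(n) = 6 * 4.418841 = 26.513046.
-2L = 690.
BIC = 26.513046 + 690 = 716.513046, which rounds to 716.5130.

716.5130


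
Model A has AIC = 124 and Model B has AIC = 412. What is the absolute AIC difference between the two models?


|AIC_A - AIC_B| = |124 - 412| = 288.
Model A is preferred (lower AIC).

288


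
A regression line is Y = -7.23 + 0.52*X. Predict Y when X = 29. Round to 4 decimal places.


Plug X = 29 into Y = -7.23 + 0.52*X:
Y = -7.23 + 15.0800 = 7.8500.

7.8500


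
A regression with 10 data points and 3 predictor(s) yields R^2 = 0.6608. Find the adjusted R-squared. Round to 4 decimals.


Plug in: Adj R^2 = 1 - (1 - 0.6608) * 9/6.
= 1 - 0.3392 * 9/6
= 1 - 3.0528 / 6
= 1 - 0.5088 = 0.4912.

0.4912


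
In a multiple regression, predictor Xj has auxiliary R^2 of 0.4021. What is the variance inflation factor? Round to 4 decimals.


VIF = 1 / (1 - 0.4021).
= 1 / 0.5979 = 1.6725.

1.6725


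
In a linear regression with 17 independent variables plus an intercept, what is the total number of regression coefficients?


Each predictor gets one coefficient, plus one intercept.
Total parameters = 17 + 1 = 18.

18


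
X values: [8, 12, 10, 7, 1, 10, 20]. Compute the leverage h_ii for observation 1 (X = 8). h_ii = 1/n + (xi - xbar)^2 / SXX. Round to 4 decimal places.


n = 7, xbar = 9.7143.
SXX = sum((xi - xbar)^2) = 197.4286.
h = 1/7 + (8 - 9.7143)^2 / 197.4286 = 0.1577.

0.1577


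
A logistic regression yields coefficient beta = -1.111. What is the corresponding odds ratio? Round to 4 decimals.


exp(-1.111) = 0.3292.
So the odds ratio is 0.3292.

0.3292


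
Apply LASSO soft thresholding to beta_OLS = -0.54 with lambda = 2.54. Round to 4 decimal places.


Absolute value: |-0.54| = 0.54.
Compare to lambda = 2.54.
Since |beta| <= lambda, the coefficient is set to 0.

0.0000


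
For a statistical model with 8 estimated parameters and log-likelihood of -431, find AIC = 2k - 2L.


Compute:
2k = 2*8 = 16.
-2*loglik = -2*(-431) = 862.
AIC = 16 + 862 = 878.

878


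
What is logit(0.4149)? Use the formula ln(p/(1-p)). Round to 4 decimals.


The odds are p/(1-p) = 0.4149 / 0.5851 = 0.7091.
logit(p) = ln(0.7091) = -0.3437.

-0.3437


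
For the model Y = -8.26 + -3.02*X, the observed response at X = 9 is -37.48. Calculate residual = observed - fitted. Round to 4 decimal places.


Compute yhat = -8.26 + (-3.02)(9) = -35.4400.
Residual = actual - predicted = -37.48 - -35.4400 = -2.0400.

-2.0400


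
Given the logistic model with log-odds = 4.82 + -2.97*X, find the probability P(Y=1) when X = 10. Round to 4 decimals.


Linear predictor: z = 4.82 + -2.97 * 10 = -24.8800.
P = 1/(1 + exp(24.8800)) = 1/(1 + 63862616766.0894) = 0.0000.

0.0000


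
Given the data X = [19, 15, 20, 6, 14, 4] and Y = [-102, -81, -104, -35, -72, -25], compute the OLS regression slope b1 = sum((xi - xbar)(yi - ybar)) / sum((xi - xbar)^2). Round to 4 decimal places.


Calculate xbar = 13.0000, ybar = -69.8333.
S_xx = 220.0000, S_xy = -1104.0000.
Using b1 = S_xy / S_xx = -1104.0000 / 220.0000, we get b1 = -5.0182.

-5.0182


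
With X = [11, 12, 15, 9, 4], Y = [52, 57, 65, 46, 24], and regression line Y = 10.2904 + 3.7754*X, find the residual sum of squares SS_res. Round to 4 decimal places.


Compute predicted values, then residuals = yi - yhat_i.
Residuals: [0.1802, 1.4048, -1.9214, 1.7310, -1.3920].
SSres = sum(residual^2) = 10.6317.

10.6317


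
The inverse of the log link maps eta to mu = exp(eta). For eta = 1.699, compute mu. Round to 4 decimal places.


Apply the inverse link:
mu = e^1.699 = 5.4685.

5.4685


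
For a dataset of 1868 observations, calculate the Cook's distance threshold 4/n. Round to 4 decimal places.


The threshold is 4/n.
4/1868 = 0.0021.

0.0021


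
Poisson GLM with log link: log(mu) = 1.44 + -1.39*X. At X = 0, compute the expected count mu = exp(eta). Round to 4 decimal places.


Compute eta = 1.44 + -1.39 * 0 = 1.4400.
Apply inverse link: mu = e^1.4400 = 4.2207.

4.2207


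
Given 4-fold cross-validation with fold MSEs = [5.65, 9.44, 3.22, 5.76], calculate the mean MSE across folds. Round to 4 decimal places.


Add all fold MSEs: 24.0700.
Divide by k = 4: 24.0700/4 = 6.0175.

6.0175


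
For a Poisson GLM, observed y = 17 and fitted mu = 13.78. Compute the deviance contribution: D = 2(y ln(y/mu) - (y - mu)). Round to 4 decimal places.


Compute y*ln(y/mu) = 17*ln(17/13.78) = 17*0.209995 = 3.569915.
y - mu = 3.22.
D = 2*(3.569915 - (3.22)) = 0.699830, which rounds to 0.6998.

0.6998


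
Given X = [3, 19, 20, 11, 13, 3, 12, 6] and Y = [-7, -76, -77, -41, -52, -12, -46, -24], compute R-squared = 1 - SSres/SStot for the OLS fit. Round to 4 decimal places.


Fit the OLS line: b0 = 1.9616, b1 = -4.0310.
SSres = 25.5848.
SStot = 4946.8750.
R^2 = 1 - 25.5848/4946.8750 = 0.9948.

0.9948


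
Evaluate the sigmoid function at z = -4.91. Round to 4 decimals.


exp(4.9100) = 135.6394.
1 + exp(-z) = 136.6394.
sigmoid = 1/136.6394 = 0.0073.

0.0073


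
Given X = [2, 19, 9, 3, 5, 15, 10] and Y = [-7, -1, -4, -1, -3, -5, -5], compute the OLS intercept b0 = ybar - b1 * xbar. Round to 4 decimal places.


Compute b1 = 0.0924 from the OLS formula.
With xbar = 9.0000 and ybar = -3.7143, the intercept is:
b0 = -3.7143 - 0.0924 * 9.0000 = -4.5462.

-4.5462


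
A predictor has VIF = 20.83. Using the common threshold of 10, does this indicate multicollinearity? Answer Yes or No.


Compare VIF = 20.83 to the threshold of 10.
20.83 >= 10, so the answer is Yes.

Yes


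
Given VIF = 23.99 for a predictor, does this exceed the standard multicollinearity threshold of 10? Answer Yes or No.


Compare VIF = 23.99 to the threshold of 10.
23.99 >= 10, so the answer is Yes.

Yes


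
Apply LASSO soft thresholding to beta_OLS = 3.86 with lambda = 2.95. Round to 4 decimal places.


|beta_OLS| = 3.86.
lambda = 2.95.
Since |beta| > lambda, coefficient = sign(beta)*(|beta| - lambda) = 0.9100.
Result = 0.9100.

0.9100


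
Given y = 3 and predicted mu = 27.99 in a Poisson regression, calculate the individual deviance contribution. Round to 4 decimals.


Compute y*ln(y/mu) = 3*ln(3/27.99) = 3*-2.233235 = -6.699705.
y - mu = -24.99.
D = 2*(-6.699705 - (-24.99)) = 36.580590, which rounds to 36.5806.

36.5806


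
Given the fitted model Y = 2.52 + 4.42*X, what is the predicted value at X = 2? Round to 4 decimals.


Predicted value:
Y = 2.52 + (4.42)(2) = 2.52 + 8.8400 = 11.3600.

11.3600


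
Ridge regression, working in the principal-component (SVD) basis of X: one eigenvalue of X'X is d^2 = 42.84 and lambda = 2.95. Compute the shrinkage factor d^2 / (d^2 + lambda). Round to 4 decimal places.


Denominator = d^2 + lambda = 42.84 + 2.95 = 45.7900.
Shrinkage = 42.84 / 45.7900 = 0.9356.

0.9356


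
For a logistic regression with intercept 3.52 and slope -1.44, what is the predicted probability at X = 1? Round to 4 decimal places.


z = 3.52 + -1.44 * 1 = 2.0800.
Sigmoid: P = 1 / (1 + exp(-2.0800)) = 0.8889.

0.8889


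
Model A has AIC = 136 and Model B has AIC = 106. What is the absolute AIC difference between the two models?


Compute |136 - 106| = 30.
Model B has the smaller AIC.

30


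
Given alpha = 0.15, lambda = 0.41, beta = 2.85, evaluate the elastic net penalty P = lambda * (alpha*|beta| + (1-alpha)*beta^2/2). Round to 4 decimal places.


alpha * |beta| = 0.15 * 2.85 = 0.4275.
(1-alpha) * beta^2/2 = 0.85 * 8.1225/2 = 3.4521.
Total = 0.41 * (0.4275 + 3.4521) = 1.5906.

1.5906


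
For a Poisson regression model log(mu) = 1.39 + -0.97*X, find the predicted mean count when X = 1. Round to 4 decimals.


eta = 1.39 + -0.97 * 1 = 0.4200.
mu = exp(0.4200) = 1.5220.

1.5220


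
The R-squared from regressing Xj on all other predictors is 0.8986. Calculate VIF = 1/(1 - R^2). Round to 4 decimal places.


Using VIF = 1/(1 - R^2_j):
1 - 0.8986 = 0.1014.
VIF = 9.8619.

9.8619


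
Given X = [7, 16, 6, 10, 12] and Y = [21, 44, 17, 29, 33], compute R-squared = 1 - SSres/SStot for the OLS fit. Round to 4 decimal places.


After computing the OLS fit (b0=2.0093, b1=2.6265):
SSres = 1.7623, SStot = 448.8000.
R^2 = 1 - 1.7623/448.8000 = 0.9961.

0.9961


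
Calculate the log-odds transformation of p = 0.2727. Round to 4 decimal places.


Compute the odds: 0.2727/0.7273 = 0.3749.
Take the natural log: ln(0.3749) = -0.9810.

-0.9810


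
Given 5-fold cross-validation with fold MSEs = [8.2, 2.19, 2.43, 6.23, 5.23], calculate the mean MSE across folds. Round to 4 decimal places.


Total MSE across folds = 24.2800.
CV-MSE = 24.2800/5 = 4.8560.

4.8560


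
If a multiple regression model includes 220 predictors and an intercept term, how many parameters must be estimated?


Including the intercept, the model has 220 predictor coefficients + 1 intercept.
Total = 221.

221


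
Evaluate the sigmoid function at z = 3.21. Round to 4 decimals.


Compute exp(-3.2100) = 0.0404.
Sigmoid = 1 / (1 + 0.0404) = 1 / 1.0404 = 0.9612.

0.9612


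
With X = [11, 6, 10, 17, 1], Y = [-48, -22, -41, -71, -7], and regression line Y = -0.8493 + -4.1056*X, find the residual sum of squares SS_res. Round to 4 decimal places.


Compute predicted values, then residuals = yi - yhat_i.
Residuals: [-1.9891, 3.4829, 0.9053, -0.3555, -2.0451].
SSres = sum(residual^2) = 21.2155.

21.2155
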